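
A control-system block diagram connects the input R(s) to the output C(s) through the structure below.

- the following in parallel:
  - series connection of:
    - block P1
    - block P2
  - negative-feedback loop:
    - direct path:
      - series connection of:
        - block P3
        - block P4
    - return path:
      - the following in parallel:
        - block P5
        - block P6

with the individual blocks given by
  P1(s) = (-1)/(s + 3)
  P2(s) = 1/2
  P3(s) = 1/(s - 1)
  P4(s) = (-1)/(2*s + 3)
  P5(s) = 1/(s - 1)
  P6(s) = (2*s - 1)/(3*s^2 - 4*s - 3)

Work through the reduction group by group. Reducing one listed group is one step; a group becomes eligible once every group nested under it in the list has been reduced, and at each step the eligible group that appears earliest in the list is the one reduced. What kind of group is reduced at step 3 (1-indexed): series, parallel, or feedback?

Answer: parallel

Working:
[1] reduce the series chain P1, P2
[2] series reduction of P3, P4
[3] parallel reduction of P5, P6
[4] reduce the feedback loop with forward (P3*P4) and return (P5+P6)
[5] combine (P1*P2), [(P3*P4)/(1+(P3*P4)*(P5+P6))] in parallel
The group at step 3 is a parallel group.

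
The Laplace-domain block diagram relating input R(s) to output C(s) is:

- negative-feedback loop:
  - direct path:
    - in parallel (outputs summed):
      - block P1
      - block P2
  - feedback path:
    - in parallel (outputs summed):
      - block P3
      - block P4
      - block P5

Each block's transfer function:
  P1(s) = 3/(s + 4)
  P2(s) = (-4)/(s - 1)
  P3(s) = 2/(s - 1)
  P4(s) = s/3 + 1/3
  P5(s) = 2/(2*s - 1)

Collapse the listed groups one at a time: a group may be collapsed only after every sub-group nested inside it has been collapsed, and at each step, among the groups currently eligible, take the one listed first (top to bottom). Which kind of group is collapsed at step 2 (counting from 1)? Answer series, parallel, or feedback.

1. parallel reduction of P1, P2
2. reduce the parallel group P3, P4, P5
3. feedback reduction of (P1+P2), (P3+P4+P5)
At step 2 the group reduced is parallel.

Answer: parallel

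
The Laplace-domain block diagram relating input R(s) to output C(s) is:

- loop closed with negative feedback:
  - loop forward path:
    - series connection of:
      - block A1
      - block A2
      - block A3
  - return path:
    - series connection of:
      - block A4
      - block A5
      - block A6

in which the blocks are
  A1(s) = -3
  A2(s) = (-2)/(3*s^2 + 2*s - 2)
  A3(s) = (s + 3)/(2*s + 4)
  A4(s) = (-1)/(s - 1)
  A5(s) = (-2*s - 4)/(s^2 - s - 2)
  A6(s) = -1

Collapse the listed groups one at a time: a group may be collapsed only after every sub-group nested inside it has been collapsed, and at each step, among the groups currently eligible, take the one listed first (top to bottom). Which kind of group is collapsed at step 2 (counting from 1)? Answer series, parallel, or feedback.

Answer: series

Working:
1. reduce the series chain A1, A2, A3
2. cascade A4, A5, A6
3. reduce the feedback loop with forward (A1*A2*A3) and return (A4*A5*A6)
At step 2 the group reduced is series.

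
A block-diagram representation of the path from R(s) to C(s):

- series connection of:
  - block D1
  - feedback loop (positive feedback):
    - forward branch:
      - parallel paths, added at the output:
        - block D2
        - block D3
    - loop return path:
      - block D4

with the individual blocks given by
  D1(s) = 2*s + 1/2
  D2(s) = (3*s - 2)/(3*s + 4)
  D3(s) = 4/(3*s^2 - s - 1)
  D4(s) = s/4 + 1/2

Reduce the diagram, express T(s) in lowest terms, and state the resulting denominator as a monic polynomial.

Answer: s^4 - 3*s^3 - 43*s^2/9 + 68*s/9 + 52/9

Working:
Step 1. add D2, D3 (parallel): (9*s^3 - 9*s^2 + 11*s + 18)/(9*s^3 + 9*s^2 - 7*s - 4)
Step 2. feedback reduction of (D2+D3), D4: (-36*s^3 + 36*s^2 - 44*s - 72)/(9*s^4 - 27*s^3 - 43*s^2 + 68*s + 52)
Step 3. series reduction of D1, [(D2+D3)/(1-(D2+D3)*D4)]: (-72*s^4 + 54*s^3 - 70*s^2 - 166*s - 36)/(9*s^4 - 27*s^3 - 43*s^2 + 68*s + 52)
That last expression is T(s), already simplified. Scaling its denominator by 1/9 (the reciprocal of the leading coefficient) yields the monic denominator.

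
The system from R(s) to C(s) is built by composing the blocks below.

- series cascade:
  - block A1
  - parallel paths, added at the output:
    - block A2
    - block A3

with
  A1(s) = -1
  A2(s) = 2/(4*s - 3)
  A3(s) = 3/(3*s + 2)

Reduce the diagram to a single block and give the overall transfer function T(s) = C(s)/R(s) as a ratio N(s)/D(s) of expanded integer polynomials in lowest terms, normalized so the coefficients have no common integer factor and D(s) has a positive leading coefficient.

Step 1: reduce the parallel group A2, A3 = (18*s - 5)/(12*s^2 - s - 6)
Step 2: combine A1, (A2+A3) in series: this yields T(s), and no further normalization is needed

Hence the answer: (5 - 18*s)/(12*s^2 - s - 6)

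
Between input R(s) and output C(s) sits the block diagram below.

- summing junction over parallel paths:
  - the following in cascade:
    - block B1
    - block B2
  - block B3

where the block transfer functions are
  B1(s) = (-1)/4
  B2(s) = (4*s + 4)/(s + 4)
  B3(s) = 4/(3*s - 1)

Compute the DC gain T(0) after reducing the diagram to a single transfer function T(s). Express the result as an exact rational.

Answer: -17/4

Working:
Step 1. series reduction of B1, B2 -> (-s - 1)/(s + 4)
Step 2. add (B1*B2), B3 (parallel) -> (-3*s^2 + 2*s + 17)/(3*s^2 + 11*s - 4)
Step 2 gives the overall T(s). Then T(0) = 17/(-4) = -17/4.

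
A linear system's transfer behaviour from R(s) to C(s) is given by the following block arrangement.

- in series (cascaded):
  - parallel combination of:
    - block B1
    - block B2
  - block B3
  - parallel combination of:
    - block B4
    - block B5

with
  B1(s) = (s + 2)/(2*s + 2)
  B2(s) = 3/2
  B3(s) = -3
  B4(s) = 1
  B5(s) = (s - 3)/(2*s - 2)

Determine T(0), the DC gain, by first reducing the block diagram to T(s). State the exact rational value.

(1) parallel reduction of B1, B2 = (4*s + 5)/(2*s + 2)
(2) add B4, B5 (parallel) = (3*s - 5)/(2*s - 2)
(3) combine (B1+B2), B3, (B4+B5) in series = (-36*s^2 + 15*s + 75)/(4*s^2 - 4)
Step 3 gives the overall T(s). Then T(0) = 75/(-4) = -75/4.

Final answer: -75/4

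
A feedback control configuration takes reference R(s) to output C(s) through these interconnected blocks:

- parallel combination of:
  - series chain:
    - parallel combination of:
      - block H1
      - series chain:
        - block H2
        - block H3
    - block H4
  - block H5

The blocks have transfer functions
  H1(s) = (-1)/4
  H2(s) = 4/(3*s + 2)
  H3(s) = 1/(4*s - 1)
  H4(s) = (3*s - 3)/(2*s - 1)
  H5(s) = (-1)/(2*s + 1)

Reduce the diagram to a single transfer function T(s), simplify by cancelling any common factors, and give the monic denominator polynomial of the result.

(1) multiply H2, H3 (series); result 4/(12*s^2 + 5*s - 2)
(2) add H1, (H2*H3) (parallel); result (-12*s^2 - 5*s + 18)/(48*s^2 + 20*s - 8)
(3) reduce the series chain (H1+(H2*H3)), H4; result (-36*s^3 + 21*s^2 + 69*s - 54)/(96*s^3 - 8*s^2 - 36*s + 8)
(4) reduce the parallel group ((H1+(H2*H3))*H4), H5; result (-72*s^4 - 90*s^3 + 167*s^2 - 3*s - 62)/(192*s^4 + 80*s^3 - 80*s^2 - 20*s + 8)
No further cancellation is possible in the step-4 result, so that is T(s). Its denominator becomes monic after dividing by the leading coefficient 192.

Therefore the answer is s^4 + 5*s^3/12 - 5*s^2/12 - 5*s/48 + 1/24.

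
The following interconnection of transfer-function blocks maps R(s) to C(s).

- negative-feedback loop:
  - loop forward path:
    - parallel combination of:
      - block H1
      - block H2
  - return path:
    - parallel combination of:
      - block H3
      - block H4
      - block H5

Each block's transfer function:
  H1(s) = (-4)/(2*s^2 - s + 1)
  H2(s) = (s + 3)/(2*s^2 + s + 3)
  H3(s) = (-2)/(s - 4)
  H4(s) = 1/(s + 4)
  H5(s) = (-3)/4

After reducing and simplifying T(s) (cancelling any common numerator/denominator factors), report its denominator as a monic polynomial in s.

First reduce the diagram to T(s).

(1) reduce the parallel group H1, H2: (2*s^3 - 3*s^2 - 6*s - 9)/(4*s^4 + 7*s^2 - 2*s + 3)
(2) reduce the parallel group H3, H4, H5: (-3*s^2 - 4*s)/(4*s^2 - 64)
(3) close the feedback loop around (H1+H2), (H3+H4+H5): (8*s^5 - 12*s^4 - 152*s^3 + 156*s^2 + 384*s + 576)/(16*s^6 - 6*s^5 - 227*s^4 + 22*s^3 - 385*s^2 + 164*s - 192)
No further cancellation is possible in the step-3 result, so that is T(s). Its denominator becomes monic after dividing by the leading coefficient 16.

Answer: s^6 - 3*s^5/8 - 227*s^4/16 + 11*s^3/8 - 385*s^2/16 + 41*s/4 - 12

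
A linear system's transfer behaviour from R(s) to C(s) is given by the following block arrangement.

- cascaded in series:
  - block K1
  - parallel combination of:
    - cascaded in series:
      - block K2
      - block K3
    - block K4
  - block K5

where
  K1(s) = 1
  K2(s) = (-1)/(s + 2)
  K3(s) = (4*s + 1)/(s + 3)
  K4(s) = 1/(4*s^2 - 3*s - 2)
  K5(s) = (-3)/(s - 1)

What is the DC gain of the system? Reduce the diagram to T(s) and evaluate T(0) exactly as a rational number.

Step 1 - reduce the series chain K2, K3 -> (-4*s - 1)/(s^2 + 5*s + 6)
Step 2 - combine (K2*K3), K4 in parallel -> (-16*s^3 + 9*s^2 + 16*s + 8)/(4*s^4 + 17*s^3 + 7*s^2 - 28*s - 12)
Step 3 - series reduction of K1, ((K2*K3)+K4), K5 -> (48*s^3 - 27*s^2 - 48*s - 24)/(4*s^5 + 13*s^4 - 10*s^3 - 35*s^2 + 16*s + 12)
Step 3 gives the overall T(s). Then T(0) = -24/12 = -2.

Answer: -2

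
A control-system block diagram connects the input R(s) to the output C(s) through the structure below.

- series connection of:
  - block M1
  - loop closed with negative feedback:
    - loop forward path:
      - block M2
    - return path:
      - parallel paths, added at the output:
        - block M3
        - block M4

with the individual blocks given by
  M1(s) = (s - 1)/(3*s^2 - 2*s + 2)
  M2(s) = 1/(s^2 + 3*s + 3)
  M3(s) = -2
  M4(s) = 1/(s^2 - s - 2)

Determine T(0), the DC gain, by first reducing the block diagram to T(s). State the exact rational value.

The answer is -1.

Reasoning:
(1) parallel reduction of M3, M4: (-2*s^2 + 2*s + 5)/(s^2 - s - 2)
(2) apply the feedback formula to M2, (M3+M4): (s^2 - s - 2)/(s^4 + 2*s^3 - 4*s^2 - 7*s - 1)
(3) series reduction of M1, [M2/(1+M2*(M3+M4))]: (s^3 - 2*s^2 - s + 2)/(3*s^6 + 4*s^5 - 14*s^4 - 9*s^3 + 3*s^2 - 12*s - 2)
DC gain: substitute s = 0 into T(s) from step 3: T(0) = 2/(-2) = -1.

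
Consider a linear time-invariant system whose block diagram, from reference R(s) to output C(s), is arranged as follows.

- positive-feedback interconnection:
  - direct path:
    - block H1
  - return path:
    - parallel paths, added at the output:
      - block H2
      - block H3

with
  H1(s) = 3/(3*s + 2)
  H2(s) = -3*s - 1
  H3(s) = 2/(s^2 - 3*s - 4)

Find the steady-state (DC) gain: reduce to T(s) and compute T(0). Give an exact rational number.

The answer is 6/13.

Reasoning:
Step 1 - sum the parallel branches H2, H3; result (-3*s^3 + 8*s^2 + 15*s + 6)/(s^2 - 3*s - 4)
Step 2 - apply the feedback formula to H1, (H2+H3); result (3*s^2 - 9*s - 12)/(12*s^3 - 31*s^2 - 63*s - 26)
That last expression is T(s); at s = 0 only the constant terms survive, so T(0) = -12/(-26) = 6/13.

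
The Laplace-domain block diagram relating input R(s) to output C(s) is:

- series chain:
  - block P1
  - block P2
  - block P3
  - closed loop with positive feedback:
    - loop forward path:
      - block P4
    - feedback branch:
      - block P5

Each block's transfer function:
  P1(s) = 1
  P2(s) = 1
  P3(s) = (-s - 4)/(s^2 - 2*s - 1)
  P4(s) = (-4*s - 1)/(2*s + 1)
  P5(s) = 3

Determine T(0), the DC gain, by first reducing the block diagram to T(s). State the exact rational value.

[1] feedback reduction of P4, P5, giving (-4*s - 1)/(14*s + 4)
[2] cascade P1, P2, P3, [P4/(1-P4*P5)], giving (4*s^2 + 17*s + 4)/(14*s^3 - 24*s^2 - 22*s - 4)
DC gain: substitute s = 0 into T(s) from step 2: T(0) = 4/(-4) = -1.

Final answer: -1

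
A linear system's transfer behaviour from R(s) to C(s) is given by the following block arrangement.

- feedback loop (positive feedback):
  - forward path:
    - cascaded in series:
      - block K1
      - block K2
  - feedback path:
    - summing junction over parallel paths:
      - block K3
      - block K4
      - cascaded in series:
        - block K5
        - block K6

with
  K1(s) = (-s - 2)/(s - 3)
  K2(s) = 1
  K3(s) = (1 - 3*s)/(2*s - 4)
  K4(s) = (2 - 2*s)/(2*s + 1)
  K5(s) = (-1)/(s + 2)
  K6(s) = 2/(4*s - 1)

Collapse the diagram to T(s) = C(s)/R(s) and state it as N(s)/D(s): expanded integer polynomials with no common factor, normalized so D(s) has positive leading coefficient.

(1) multiply K1, K2 (series) = (-s - 2)/(s - 3)
(2) series reduction of K5, K6 = (-2)/(4*s^2 + 7*s - 2)
(3) combine K3, K4, (K5*K6) in parallel = (-40*s^4 - 26*s^3 + 61*s^2 - 59*s + 22)/(16*s^4 + 4*s^3 - 66*s^2 - 16*s + 8)
(4) close the feedback loop around (K1*K2), (K3+K4+(K5*K6)): this yields T(s), and no further normalization is needed

Final answer: (16*s^4 + 4*s^3 - 66*s^2 - 16*s + 8)/(24*s^4 + 102*s^3 - 135*s^2 + 25*s - 10)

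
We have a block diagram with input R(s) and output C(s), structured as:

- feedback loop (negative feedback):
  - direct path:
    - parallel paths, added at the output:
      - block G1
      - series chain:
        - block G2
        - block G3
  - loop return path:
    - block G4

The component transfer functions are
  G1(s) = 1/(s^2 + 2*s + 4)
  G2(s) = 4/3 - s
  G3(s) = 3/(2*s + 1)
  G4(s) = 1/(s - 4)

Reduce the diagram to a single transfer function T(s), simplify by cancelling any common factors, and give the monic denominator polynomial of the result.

The answer is s^4 - 3*s^3 - 6*s^2 - 19*s + 1/2.

Reasoning:
(1) reduce the series chain G2, G3 -> (4 - 3*s)/(2*s + 1)
(2) parallel reduction of G1, (G2*G3) -> (-3*s^3 - 2*s^2 - 2*s + 17)/(2*s^3 + 5*s^2 + 10*s + 4)
(3) reduce the feedback loop with forward (G1+(G2*G3)) and return G4 -> (-3*s^4 + 10*s^3 + 6*s^2 + 25*s - 68)/(2*s^4 - 6*s^3 - 12*s^2 - 38*s + 1)
That last expression is T(s), already simplified. Scaling its denominator by 1/2 (the reciprocal of the leading coefficient) yields the monic denominator.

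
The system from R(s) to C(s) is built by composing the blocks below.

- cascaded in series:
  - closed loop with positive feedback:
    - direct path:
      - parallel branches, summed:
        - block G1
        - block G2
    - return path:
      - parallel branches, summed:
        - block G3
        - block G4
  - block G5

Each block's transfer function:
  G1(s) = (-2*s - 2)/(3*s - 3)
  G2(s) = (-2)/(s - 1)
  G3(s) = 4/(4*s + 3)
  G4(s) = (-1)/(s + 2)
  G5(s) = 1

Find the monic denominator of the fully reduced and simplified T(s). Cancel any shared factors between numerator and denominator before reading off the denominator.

[1] sum the parallel branches G1, G2; result (-2*s - 8)/(3*s - 3)
[2] sum the parallel branches G3, G4; result 5/(4*s^2 + 11*s + 6)
[3] collapse the loop ((G1+G2) forward, (G3+G4) return); result (-8*s^3 - 54*s^2 - 100*s - 48)/(12*s^3 + 21*s^2 - 5*s + 22)
[4] cascade [(G1+G2)/(1-(G1+G2)*(G3+G4))], G5; result (-8*s^3 - 54*s^2 - 100*s - 48)/(12*s^3 + 21*s^2 - 5*s + 22)
That last expression is T(s), already simplified. Scaling its denominator by 1/12 (the reciprocal of the leading coefficient) yields the monic denominator.

Hence the answer: s^3 + 7*s^2/4 - 5*s/12 + 11/6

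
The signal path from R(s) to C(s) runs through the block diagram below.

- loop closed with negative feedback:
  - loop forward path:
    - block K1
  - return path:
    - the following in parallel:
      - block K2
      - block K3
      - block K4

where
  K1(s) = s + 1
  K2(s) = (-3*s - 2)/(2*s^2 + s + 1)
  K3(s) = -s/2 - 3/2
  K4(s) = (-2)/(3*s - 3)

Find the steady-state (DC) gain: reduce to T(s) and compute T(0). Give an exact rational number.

(1) parallel reduction of K2, K3, K4; result (-6*s^4 - 15*s^3 - 17*s^2 + 5*s + 17)/(12*s^3 - 6*s^2 - 6)
(2) feedback reduction of K1, (K2+K3+K4); result (-12*s^4 - 6*s^3 + 6*s^2 + 6*s + 6)/(6*s^5 + 21*s^4 + 20*s^3 + 18*s^2 - 22*s - 11)
Step 2 gives the overall T(s). Then T(0) = 6/(-11) = -6/11.

Answer: -6/11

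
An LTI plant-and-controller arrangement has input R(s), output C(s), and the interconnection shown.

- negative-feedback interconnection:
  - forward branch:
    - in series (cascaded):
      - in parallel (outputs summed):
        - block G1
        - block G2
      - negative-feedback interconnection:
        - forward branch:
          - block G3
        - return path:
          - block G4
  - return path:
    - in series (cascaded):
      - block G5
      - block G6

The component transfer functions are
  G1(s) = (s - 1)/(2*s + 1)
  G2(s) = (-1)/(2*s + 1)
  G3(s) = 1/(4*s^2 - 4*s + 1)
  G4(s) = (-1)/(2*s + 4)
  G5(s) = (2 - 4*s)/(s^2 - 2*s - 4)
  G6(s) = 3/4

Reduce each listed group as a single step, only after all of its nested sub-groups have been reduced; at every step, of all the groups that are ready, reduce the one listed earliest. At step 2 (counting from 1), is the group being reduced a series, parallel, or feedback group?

(1) combine G1, G2 in parallel
(2) apply the feedback formula to G3, G4
(3) multiply (G1+G2), [G3/(1+G3*G4)] (series)
(4) multiply G5, G6 (series)
(5) reduce the feedback loop with forward ((G1+G2)*[G3/(1+G3*G4)]) and return (G5*G6)
Step 2 collapses a feedback group.

Final answer: feedback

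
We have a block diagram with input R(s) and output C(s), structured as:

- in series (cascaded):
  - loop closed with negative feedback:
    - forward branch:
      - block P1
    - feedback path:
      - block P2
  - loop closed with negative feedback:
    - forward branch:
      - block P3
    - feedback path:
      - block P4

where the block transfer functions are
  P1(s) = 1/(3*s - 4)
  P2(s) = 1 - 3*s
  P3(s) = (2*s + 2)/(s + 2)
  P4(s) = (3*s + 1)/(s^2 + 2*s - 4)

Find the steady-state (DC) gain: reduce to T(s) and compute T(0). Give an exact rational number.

The answer is -4/9.

Reasoning:
Step 1: reduce the feedback loop with forward P1 and return P2; result (-1)/3
Step 2: feedback reduction of P3, P4; result (2*s^3 + 6*s^2 - 4*s - 8)/(s^3 + 10*s^2 + 8*s - 6)
Step 3: multiply [P1/(1+P1*P2)], [P3/(1+P3*P4)] (series); result (-2*s^3 - 6*s^2 + 4*s + 8)/(3*s^3 + 30*s^2 + 24*s - 18)
Step 3 gives the overall T(s). Then T(0) = 8/(-18) = -4/9.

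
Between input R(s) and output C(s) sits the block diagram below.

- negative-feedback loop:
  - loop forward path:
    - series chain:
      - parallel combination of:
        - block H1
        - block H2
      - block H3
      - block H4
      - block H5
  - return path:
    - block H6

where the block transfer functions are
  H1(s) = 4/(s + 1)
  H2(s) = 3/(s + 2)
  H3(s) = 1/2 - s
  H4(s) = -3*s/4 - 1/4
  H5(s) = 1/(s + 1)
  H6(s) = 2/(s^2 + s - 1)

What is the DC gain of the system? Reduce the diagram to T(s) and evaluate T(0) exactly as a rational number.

Step 1: reduce the parallel group H1, H2 gives (7*s + 11)/(s^2 + 3*s + 2)
Step 2: cascade (H1+H2), H3, H4, H5 gives (42*s^3 + 59*s^2 - 18*s - 11)/(8*s^3 + 32*s^2 + 40*s + 16)
Step 3: feedback reduction of ((H1+H2)*H3*H4*H5), H6 gives (42*s^5 + 101*s^4 - s^3 - 88*s^2 + 7*s + 11)/(8*s^5 + 40*s^4 + 148*s^3 + 142*s^2 - 60*s - 38)
Evaluating the step-3 result (the overall T(s)) at s = 0 gives T(0) = 11/(-38) = -11/38.

Final answer: -11/38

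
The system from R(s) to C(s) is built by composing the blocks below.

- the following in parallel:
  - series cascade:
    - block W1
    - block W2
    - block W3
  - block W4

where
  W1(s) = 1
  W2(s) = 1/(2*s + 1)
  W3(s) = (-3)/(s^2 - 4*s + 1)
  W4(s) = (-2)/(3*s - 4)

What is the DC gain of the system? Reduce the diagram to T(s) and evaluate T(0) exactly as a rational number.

First reduce the diagram to T(s).

Step 1 - reduce the series chain W1, W2, W3; result (-3)/(2*s^3 - 7*s^2 - 2*s + 1)
Step 2 - sum the parallel branches (W1*W2*W3), W4; result (-4*s^3 + 14*s^2 - 5*s + 10)/(6*s^4 - 29*s^3 + 22*s^2 + 11*s - 4)
Evaluating the step-2 result (the overall T(s)) at s = 0 gives T(0) = 10/(-4) = -5/2.

Answer: -5/2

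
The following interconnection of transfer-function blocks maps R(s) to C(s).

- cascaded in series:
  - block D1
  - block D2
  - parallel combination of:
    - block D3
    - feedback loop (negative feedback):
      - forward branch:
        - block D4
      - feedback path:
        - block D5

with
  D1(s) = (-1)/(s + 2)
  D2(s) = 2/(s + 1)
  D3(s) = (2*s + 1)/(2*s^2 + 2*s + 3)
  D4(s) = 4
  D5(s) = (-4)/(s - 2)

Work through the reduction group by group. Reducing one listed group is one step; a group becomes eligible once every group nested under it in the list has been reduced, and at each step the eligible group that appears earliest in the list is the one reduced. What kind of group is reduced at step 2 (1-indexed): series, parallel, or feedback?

Step 1. collapse the loop (D4 forward, D5 return)
Step 2. combine D3, [D4/(1+D4*D5)] in parallel
Step 3. cascade D1, D2, (D3+[D4/(1+D4*D5)])
At step 2 the group reduced is parallel.

Final answer: parallel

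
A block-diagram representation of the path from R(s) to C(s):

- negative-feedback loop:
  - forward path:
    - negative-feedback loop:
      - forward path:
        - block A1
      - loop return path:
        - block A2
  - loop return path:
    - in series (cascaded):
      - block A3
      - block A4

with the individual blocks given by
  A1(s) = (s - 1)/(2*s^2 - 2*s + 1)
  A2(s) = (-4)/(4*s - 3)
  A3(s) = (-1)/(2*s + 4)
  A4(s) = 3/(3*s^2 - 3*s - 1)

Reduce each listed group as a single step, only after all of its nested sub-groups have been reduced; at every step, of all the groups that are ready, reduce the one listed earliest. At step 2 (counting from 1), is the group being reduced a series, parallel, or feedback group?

The answer is series.

Reasoning:
1. collapse the loop (A1 forward, A2 return)
2. multiply A3, A4 (series)
3. reduce the feedback loop with forward [A1/(1+A1*A2)] and return (A3*A4)
Step 2: series.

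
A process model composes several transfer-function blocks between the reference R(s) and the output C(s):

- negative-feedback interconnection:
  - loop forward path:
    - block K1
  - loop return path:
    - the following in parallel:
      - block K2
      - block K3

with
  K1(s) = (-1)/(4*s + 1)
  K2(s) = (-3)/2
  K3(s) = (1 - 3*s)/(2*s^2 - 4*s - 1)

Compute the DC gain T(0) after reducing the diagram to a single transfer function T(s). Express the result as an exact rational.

The answer is -2/7.

Reasoning:
Step 1: sum the parallel branches K2, K3 gives (-6*s^2 + 6*s + 5)/(4*s^2 - 8*s - 2)
Step 2: collapse the loop (K1 forward, (K2+K3) return) gives (-4*s^2 + 8*s + 2)/(16*s^3 - 22*s^2 - 22*s - 7)
Evaluating the step-2 result (the overall T(s)) at s = 0 gives T(0) = 2/(-7) = -2/7.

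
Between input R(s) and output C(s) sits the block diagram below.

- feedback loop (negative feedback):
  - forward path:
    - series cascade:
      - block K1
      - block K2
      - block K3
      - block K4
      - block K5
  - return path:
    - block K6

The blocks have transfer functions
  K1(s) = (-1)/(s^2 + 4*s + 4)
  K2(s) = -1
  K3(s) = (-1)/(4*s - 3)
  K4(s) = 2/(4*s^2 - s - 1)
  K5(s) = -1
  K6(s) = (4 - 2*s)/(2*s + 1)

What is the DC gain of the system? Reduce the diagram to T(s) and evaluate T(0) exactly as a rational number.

First reduce the diagram to T(s).

Step 1: reduce the series chain K1, K2, K3, K4, K5 gives 2/(16*s^5 + 48*s^4 - s^3 - 65*s^2 + 8*s + 12)
Step 2: apply the feedback formula to (K1*K2*K3*K4*K5), K6 gives (4*s + 2)/(32*s^6 + 112*s^5 + 46*s^4 - 131*s^3 - 49*s^2 + 28*s + 20)
The step-2 result is T(s). Setting s = 0: T(0) = 2/20 = 1/10.

Answer: 1/10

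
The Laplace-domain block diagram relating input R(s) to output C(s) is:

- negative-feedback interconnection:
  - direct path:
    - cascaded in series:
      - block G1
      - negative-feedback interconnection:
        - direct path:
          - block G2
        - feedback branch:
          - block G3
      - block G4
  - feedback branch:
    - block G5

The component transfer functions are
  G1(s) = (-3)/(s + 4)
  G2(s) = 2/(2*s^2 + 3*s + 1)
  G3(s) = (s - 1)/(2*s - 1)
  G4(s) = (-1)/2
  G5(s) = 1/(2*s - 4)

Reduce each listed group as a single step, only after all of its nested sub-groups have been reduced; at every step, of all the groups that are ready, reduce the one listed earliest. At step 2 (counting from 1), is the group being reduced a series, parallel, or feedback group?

Answer: series

Working:
Step 1. feedback reduction of G2, G3
Step 2. reduce the series chain G1, [G2/(1+G2*G3)], G4
Step 3. close the feedback loop around (G1*[G2/(1+G2*G3)]*G4), G5
So the answer for step 2 is series.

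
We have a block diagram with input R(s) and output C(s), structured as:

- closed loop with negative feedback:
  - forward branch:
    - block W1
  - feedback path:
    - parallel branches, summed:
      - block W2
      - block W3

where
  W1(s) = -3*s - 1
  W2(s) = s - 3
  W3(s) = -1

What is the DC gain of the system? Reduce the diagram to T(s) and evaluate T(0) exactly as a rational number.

Step 1: add W2, W3 (parallel) gives s - 4
Step 2: collapse the loop (W1 forward, (W2+W3) return) gives (3*s + 1)/(3*s^2 - 11*s - 5)
That last expression is T(s); at s = 0 only the constant terms survive, so T(0) = 1/(-5) = -1/5.

Final answer: -1/5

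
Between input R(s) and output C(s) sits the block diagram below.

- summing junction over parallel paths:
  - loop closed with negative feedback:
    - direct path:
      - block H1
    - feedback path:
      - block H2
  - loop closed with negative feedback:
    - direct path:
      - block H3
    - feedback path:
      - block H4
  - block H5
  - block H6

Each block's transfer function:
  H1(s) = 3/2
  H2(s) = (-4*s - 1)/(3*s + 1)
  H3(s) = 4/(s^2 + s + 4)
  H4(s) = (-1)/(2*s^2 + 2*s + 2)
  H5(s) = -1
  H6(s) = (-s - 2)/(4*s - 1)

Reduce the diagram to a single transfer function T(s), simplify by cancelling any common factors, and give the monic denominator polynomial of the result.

Step 1: feedback reduction of H1, H2 -> (-9*s - 3)/(6*s + 1)
Step 2: close the feedback loop around H3, H4 -> (4*s^2 + 4*s + 4)/(s^4 + 2*s^3 + 6*s^2 + 5*s + 2)
Step 3: combine [H1/(1+H1*H2)], [H3/(1+H3*H4)], H5, H6 in parallel -> (-66*s^6 - 146*s^5 - 326*s^4 - 322*s^3 - 106*s^2 - 30*s)/(24*s^6 + 46*s^5 + 139*s^4 + 106*s^3 + 32*s^2 - 9*s - 2)
Step 3 gives the fully reduced T(s), with no common factor left to cancel. The denominator's leading coefficient is 24, so divide each of its coefficients by 24 to get the monic form.

Therefore the answer is s^6 + 23*s^5/12 + 139*s^4/24 + 53*s^3/12 + 4*s^2/3 - 3*s/8 - 1/12.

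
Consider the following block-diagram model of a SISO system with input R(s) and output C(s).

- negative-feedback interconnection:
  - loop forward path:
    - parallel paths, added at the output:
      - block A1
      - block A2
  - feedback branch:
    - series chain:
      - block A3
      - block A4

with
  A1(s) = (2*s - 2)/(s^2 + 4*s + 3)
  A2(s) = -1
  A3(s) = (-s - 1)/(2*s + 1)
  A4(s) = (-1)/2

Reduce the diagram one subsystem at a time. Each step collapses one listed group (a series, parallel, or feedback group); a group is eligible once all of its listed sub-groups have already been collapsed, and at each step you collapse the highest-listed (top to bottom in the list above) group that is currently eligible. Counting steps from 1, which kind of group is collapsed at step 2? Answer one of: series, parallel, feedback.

Answer: series

Working:
Step 1. reduce the parallel group A1, A2
Step 2. multiply A3, A4 (series)
Step 3. apply the feedback formula to (A1+A2), (A3*A4)
At step 2 the group reduced is series.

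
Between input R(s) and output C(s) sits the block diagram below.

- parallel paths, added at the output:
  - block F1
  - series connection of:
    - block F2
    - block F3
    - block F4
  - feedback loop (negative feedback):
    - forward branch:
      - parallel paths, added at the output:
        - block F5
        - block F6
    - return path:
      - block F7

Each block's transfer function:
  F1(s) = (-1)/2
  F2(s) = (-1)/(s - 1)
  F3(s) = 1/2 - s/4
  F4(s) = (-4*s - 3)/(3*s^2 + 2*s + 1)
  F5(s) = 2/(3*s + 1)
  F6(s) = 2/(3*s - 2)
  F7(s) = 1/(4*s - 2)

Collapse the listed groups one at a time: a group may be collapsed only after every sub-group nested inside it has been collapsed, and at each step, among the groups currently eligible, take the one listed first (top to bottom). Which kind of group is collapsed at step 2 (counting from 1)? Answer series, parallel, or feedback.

Step 1: cascade F2, F3, F4
Step 2: add F5, F6 (parallel)
Step 3: apply the feedback formula to (F5+F6), F7
Step 4: sum the parallel branches F1, (F2*F3*F4), [(F5+F6)/(1+(F5+F6)*F7)]
Step 2 collapses a parallel group.

Final answer: parallel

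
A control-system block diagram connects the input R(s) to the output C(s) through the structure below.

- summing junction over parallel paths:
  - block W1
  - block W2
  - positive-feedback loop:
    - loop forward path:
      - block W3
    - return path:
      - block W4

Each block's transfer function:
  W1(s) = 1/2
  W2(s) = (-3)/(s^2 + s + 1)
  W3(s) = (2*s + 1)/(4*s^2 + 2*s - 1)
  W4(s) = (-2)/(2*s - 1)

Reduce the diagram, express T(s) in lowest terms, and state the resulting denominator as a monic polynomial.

Reducing step by step:

(1) feedback reduction of W3, W4 gives (4*s^2 - 1)/(8*s^3 + 3)
(2) combine W1, W2, [W3/(1-W3*W4)] in parallel gives (8*s^5 + 16*s^4 - 32*s^3 + 9*s^2 + s - 17)/(16*s^5 + 16*s^4 + 16*s^3 + 6*s^2 + 6*s + 6)
Step 2 gives the fully reduced T(s), with no common factor left to cancel. The denominator's leading coefficient is 16, so divide each of its coefficients by 16 to get the monic form.

Answer: s^5 + s^4 + s^3 + 3*s^2/8 + 3*s/8 + 3/8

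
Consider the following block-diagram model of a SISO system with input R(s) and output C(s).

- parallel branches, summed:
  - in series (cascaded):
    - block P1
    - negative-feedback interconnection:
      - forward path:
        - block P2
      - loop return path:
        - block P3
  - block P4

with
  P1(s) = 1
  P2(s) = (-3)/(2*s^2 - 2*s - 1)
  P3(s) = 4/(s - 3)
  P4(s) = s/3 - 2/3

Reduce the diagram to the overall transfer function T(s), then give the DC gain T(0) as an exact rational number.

(1) apply the feedback formula to P2, P3 gives (9 - 3*s)/(2*s^3 - 8*s^2 + 5*s - 9)
(2) series reduction of P1, [P2/(1+P2*P3)] gives (9 - 3*s)/(2*s^3 - 8*s^2 + 5*s - 9)
(3) parallel reduction of (P1*[P2/(1+P2*P3)]), P4 gives (2*s^4 - 12*s^3 + 21*s^2 - 28*s + 45)/(6*s^3 - 24*s^2 + 15*s - 27)
DC gain: substitute s = 0 into T(s) from step 3: T(0) = 45/(-27) = -5/3.

Answer: -5/3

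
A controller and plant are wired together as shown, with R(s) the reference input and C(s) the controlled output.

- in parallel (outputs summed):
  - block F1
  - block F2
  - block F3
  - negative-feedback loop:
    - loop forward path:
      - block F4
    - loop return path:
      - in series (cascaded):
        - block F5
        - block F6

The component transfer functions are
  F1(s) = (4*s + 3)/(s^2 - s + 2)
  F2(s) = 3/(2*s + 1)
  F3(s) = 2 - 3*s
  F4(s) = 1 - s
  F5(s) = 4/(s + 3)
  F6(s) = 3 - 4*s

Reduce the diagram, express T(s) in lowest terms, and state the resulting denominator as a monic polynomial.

First reduce the diagram to T(s).

Step 1 - series reduction of F5, F6 gives (12 - 16*s)/(s + 3)
Step 2 - feedback reduction of F4, (F5*F6) gives (-s^2 - 2*s + 3)/(16*s^2 - 27*s + 15)
Step 3 - parallel reduction of F1, F2, F3, [F4/(1+F4*(F5*F6))] gives (-96*s^6 + 272*s^5 - 282*s^4 + 222*s^3 + 8*s^2 - 241*s + 201)/(32*s^5 - 70*s^4 + 105*s^3 - 64*s^2 - 9*s + 30)
T(s) is the step-3 result (common factors already cancelled). Leading coefficient of the denominator: 32. Divide through by 32 for the monic polynomial.

Answer: s^5 - 35*s^4/16 + 105*s^3/32 - 2*s^2 - 9*s/32 + 15/16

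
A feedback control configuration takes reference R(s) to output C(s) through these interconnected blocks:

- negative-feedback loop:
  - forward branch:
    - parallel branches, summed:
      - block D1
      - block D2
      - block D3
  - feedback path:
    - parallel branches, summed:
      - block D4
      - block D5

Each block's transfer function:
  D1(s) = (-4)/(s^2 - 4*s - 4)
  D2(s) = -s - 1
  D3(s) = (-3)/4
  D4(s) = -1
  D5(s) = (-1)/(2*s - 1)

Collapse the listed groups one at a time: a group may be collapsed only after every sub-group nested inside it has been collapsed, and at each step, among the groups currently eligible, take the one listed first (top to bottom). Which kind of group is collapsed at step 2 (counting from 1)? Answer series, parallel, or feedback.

Step 1: parallel reduction of D1, D2, D3
Step 2: reduce the parallel group D4, D5
Step 3: close the feedback loop around (D1+D2+D3), (D4+D5)
Step 2: parallel.

Therefore the answer is parallel.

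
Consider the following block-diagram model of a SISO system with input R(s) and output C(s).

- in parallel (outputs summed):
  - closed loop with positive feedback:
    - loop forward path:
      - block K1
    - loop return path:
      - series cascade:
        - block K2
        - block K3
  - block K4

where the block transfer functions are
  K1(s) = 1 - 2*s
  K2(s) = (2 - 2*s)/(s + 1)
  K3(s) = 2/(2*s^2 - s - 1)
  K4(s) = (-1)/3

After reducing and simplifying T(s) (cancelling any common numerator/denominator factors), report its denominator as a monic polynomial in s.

(1) cascade K2, K3; result (-4)/(2*s^2 + 3*s + 1)
(2) close the feedback loop around K1, (K2*K3); result (-4*s^3 - 4*s^2 + s + 1)/(2*s^2 - 5*s + 5)
(3) sum the parallel branches [K1/(1-K1*(K2*K3))], K4; result (-12*s^3 - 14*s^2 + 8*s - 2)/(6*s^2 - 15*s + 15)
No further cancellation is possible in the step-3 result, so that is T(s). Its denominator becomes monic after dividing by the leading coefficient 6.

Answer: s^2 - 5*s/2 + 5/2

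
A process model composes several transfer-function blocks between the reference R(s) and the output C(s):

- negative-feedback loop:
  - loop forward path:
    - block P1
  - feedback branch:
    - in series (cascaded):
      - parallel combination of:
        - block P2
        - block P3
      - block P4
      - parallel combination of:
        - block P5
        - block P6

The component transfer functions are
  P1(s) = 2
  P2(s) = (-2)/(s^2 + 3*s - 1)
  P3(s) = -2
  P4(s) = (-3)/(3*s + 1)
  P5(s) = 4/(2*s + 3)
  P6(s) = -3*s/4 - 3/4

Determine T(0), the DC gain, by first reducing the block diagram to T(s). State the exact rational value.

1. combine P2, P3 in parallel = (-2*s^2 - 6*s)/(s^2 + 3*s - 1)
2. reduce the parallel group P5, P6 = (-6*s^2 - 15*s + 7)/(8*s + 12)
3. multiply (P2+P3), P4, (P5+P6) (series) = (-18*s^4 - 99*s^3 - 114*s^2 + 63*s)/(12*s^4 + 58*s^3 + 60*s^2 - 4*s - 6)
4. apply the feedback formula to P1, ((P2+P3)*P4*(P5+P6)) = (-12*s^4 - 58*s^3 - 60*s^2 + 4*s + 6)/(12*s^4 + 70*s^3 + 84*s^2 - 61*s + 3)
DC gain: substitute s = 0 into T(s) from step 4: T(0) = 6/3 = 2.

Therefore the answer is 2.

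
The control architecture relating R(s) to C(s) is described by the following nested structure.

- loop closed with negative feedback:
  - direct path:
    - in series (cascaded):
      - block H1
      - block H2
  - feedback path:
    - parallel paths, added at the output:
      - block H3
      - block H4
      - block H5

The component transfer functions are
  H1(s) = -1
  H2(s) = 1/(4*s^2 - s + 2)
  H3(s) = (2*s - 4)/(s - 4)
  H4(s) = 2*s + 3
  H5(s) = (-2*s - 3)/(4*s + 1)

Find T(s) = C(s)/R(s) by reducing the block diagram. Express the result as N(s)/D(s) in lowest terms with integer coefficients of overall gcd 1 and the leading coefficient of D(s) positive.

The answer is (-4*s^2 + 15*s + 4)/(16*s^4 - 72*s^3 + 19*s^2 + 36*s - 4).

Reasoning:
Step 1 - combine H1, H2 in series: (-1)/(4*s^2 - s + 2)
Step 2 - sum the parallel branches H3, H4, H5: (8*s^3 - 12*s^2 - 62*s - 4)/(4*s^2 - 15*s - 4)
Step 3 - reduce the feedback loop with forward (H1*H2) and return (H3+H4+H5), giving the overall T(s)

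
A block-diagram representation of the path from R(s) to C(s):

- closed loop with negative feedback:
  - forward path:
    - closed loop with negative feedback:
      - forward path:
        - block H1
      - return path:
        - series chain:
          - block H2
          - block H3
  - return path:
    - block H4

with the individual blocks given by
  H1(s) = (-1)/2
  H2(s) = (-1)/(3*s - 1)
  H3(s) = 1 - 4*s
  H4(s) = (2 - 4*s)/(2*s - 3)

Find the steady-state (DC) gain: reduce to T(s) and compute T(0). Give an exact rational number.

(1) reduce the series chain H2, H3, giving (4*s - 1)/(3*s - 1)
(2) feedback reduction of H1, (H2*H3), giving (1 - 3*s)/(2*s - 1)
(3) collapse the loop ([H1/(1+H1*(H2*H3))] forward, H4 return), giving (-6*s^2 + 11*s - 3)/(16*s^2 - 18*s + 5)
DC gain: substitute s = 0 into T(s) from step 3: T(0) = -3/5.

Therefore the answer is -3/5.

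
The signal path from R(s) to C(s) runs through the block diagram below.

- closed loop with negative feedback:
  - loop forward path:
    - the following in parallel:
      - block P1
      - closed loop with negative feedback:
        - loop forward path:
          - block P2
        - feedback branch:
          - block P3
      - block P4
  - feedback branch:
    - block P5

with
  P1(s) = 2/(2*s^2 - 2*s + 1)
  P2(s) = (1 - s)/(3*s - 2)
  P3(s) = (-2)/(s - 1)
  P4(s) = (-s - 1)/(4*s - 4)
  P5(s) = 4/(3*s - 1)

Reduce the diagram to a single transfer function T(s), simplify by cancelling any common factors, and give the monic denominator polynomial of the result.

Answer: s^5 - 28*s^4/9 + 7*s^3/2 - 19*s^2/18 - 4*s/9 - 2/9

Working:
1. reduce the feedback loop with forward P2 and return P3 gives (1 - s)/(3*s)
2. sum the parallel branches P1, [P2/(1+P2*P3)], P4 gives (-14*s^4 + 24*s^3 - s^2 - 11*s - 4)/(24*s^4 - 48*s^3 + 36*s^2 - 12*s)
3. close the feedback loop around (P1+[P2/(1+P2*P3)]+P4), P5 gives (-42*s^5 + 86*s^4 - 27*s^3 - 32*s^2 - s + 4)/(72*s^5 - 224*s^4 + 252*s^3 - 76*s^2 - 32*s - 16)
No further cancellation is possible in the step-3 result, so that is T(s). Its denominator becomes monic after dividing by the leading coefficient 72.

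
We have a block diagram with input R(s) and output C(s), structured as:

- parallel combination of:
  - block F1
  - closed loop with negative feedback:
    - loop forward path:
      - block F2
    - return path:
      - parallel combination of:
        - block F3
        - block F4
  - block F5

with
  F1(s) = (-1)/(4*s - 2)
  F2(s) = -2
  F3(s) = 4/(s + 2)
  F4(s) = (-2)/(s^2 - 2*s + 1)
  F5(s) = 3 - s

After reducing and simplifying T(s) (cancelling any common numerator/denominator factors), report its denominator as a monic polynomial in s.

The answer is s^4 - 17*s^3/2 + 21*s^2 - 13*s/2 - 1.

Reasoning:
Step 1. reduce the parallel group F3, F4 gives (4*s^2 - 10*s)/(s^3 - 3*s + 2)
Step 2. collapse the loop (F2 forward, (F3+F4) return) gives (-2*s^3 + 6*s - 4)/(s^3 - 8*s^2 + 17*s + 2)
Step 3. reduce the parallel group F1, [F2/(1+F2*(F3+F4))], F5 gives (-4*s^5 + 38*s^4 - 183*s^3 + 310*s^2 - 119*s - 6)/(4*s^4 - 34*s^3 + 84*s^2 - 26*s - 4)
No further cancellation is possible in the step-3 result, so that is T(s). Its denominator becomes monic after dividing by the leading coefficient 4.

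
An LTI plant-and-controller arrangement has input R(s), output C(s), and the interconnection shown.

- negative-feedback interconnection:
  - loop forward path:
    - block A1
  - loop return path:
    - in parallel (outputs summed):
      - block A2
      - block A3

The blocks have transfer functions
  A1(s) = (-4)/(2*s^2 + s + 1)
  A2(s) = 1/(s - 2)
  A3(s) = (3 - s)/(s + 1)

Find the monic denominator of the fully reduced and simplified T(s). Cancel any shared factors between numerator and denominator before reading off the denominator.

Step 1 - combine A2, A3 in parallel; result (-s^2 + 6*s - 5)/(s^2 - s - 2)
Step 2 - feedback reduction of A1, (A2+A3); result (-4*s^2 + 4*s + 8)/(2*s^4 - s^3 - 27*s + 18)
No further cancellation is possible in the step-2 result, so that is T(s). Its denominator becomes monic after dividing by the leading coefficient 2.

Final answer: s^4 - s^3/2 - 27*s/2 + 9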